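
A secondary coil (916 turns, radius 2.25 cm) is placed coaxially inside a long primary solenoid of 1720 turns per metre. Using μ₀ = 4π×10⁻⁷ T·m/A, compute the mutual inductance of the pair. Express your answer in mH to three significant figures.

M ≈ 3.15 mH

The outer solenoid produces a uniform field B₁ = μ₀n₁I₁ across the inner coil,
so the flux linkage is N₂Φ = N₂B₁A₂ = μ₀n₁N₂A₂·I₁, giving M = μ₀n₁N₂A₂.
A₂ = πr² = π(2.250×10^-2 m)² = 1.590×10^-3 m².
M = (4π×10⁻⁷)(1720)(916)(1.590×10^-3) = 3.149×10^-3 H.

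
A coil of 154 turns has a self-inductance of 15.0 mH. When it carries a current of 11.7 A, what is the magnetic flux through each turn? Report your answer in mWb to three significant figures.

From L = NΦ_B/I, the flux per turn is Φ_B = LI/N.
Φ_B = (1.500×10^-2 H)(11.7 A)/154 = 1.140×10^-3 Wb.

Φ_B ≈ 1.14 mWb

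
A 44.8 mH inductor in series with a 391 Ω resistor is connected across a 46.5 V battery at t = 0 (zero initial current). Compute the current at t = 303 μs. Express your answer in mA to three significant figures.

I ≈ 110 mA

τ = L/R = 4.480×10^-2/391 = 1.146×10^-4 s; final current I_∞ = ε/R = 46.5/391 = 0.1189 A.
I(t) = I_∞(1 − e^(−t/τ)) with t/τ = 2.644.
I = (0.1189)(1 − e^(−2.644)) = 0.11048 A.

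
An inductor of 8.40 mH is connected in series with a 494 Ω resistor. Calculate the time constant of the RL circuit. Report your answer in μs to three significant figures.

τ ≈ 17.0 μs

τ = L/R = (8.400×10^-3 H)/(494 Ω) = 1.700×10^-5 s.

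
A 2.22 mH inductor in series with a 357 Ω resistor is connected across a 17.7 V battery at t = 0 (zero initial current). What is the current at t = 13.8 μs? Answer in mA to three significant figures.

τ = L/R = 2.220×10^-3/357 = 6.218×10^-6 s; final current I_∞ = ε/R = 17.7/357 = 4.958×10^-2 A.
I(t) = I_∞(1 − e^(−t/τ)) with t/τ = 2.219.
I = (4.958×10^-2)(1 − e^(−2.219)) = 4.419×10^-2 A.

I ≈ 44.2 mA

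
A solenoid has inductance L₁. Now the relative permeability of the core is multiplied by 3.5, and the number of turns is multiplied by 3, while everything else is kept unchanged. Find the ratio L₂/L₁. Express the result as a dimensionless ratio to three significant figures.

L₂/L₁ = 31.5

For a solenoid, L ∝ μᵣN²A/ℓ.
L₂/L₁ = (3.5) × (3)^2 = 31.5.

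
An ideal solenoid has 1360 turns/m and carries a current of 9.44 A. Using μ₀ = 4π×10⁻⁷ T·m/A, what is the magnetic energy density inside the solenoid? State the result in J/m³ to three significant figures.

B = μ₀nI = (4π×10⁻⁷)(1.360×10^3)(9.44) = 1.613×10^-2 T.
u = B²/(2μ₀) = (1.613×10^-2)²/(2×4π×10⁻⁷) = 103.6 J/m³.

u ≈ 104 J/m³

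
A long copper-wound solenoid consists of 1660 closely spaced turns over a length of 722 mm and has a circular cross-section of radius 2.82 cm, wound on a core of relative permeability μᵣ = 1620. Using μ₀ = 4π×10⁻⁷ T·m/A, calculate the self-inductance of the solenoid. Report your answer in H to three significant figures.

L ≈ 19.4 H

A = πr² = π(2.820×10^-2 m)² = 2.498×10^-3 m².
For a long solenoid, L = μ₀μᵣN²A/ℓ.
L = (4π×10⁻⁷)(1620)(1660)²(2.498×10^-3)/(0.722 m) = 19.41 H.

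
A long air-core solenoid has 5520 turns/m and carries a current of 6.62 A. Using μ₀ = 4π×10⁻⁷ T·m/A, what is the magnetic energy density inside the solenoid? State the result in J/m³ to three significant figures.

u ≈ 839 J/m³

B = μ₀nI = (4π×10⁻⁷)(5.520×10^3)(6.62) = 4.592×10^-2 T.
u = B²/(2μ₀) = (4.592×10^-2)²/(2×4π×10⁻⁷) = 839 J/m³.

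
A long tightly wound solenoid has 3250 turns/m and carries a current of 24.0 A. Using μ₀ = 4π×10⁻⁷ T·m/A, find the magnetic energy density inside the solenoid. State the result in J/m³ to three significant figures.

B = μ₀nI = (4π×10⁻⁷)(3.250×10^3)(24.0) = 9.802×10^-2 T.
u = B²/(2μ₀) = (9.802×10^-2)²/(2×4π×10⁻⁷) = 3.823×10^3 J/m³.

u ≈ 3820 J/m³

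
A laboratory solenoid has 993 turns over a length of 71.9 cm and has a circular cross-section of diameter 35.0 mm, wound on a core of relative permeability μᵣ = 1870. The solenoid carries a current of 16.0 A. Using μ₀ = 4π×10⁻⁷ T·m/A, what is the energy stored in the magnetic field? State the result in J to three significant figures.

U ≈ 397 J

A = π(d/2)² = π(1.750×10^-2 m)² = 9.621×10^-4 m².
L = μ₀μᵣN²A/ℓ = (4π×10⁻⁷)(1870)(993)²(9.621×10^-4)/(0.719) = 3.101 H.
U = ½LI² = ½(3.101)(16.0)² = 396.9 J.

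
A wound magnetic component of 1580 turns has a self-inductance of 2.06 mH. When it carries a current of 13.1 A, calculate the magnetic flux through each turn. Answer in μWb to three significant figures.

From L = NΦ_B/I, the flux per turn is Φ_B = LI/N.
Φ_B = (2.060×10^-3 H)(13.1 A)/1580 = 1.708×10^-5 Wb.

Φ_B ≈ 17.1 μWb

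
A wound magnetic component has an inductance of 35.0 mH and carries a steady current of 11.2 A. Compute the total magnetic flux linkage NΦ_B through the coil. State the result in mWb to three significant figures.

NΦ_B ≈ 392 mWb

From L = NΦ_B/I, the flux linkage is NΦ_B = LI.
NΦ_B = (3.500×10^-2 H)(11.2 A) = 0.392 Wb.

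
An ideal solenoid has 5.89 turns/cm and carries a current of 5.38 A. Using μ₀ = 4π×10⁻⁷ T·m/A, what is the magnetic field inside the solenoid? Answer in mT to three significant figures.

Inside a long solenoid, B = μ₀nI.
B = (4π×10⁻⁷)(589 m⁻¹)(5.38 A) = 3.982×10^-3 T.

B ≈ 3.98 mT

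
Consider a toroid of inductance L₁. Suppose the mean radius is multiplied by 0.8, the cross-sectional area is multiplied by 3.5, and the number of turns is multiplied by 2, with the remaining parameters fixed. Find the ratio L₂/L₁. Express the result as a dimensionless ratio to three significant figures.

L₂/L₁ = 17.5

For a toroid, L ∝ μᵣN²A/R.
L₂/L₁ = (0.8)^-1 × (3.5) × (2)^2 = 17.5.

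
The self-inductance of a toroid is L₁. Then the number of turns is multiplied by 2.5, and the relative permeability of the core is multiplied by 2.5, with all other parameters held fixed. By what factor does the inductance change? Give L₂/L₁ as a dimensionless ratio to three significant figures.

L₂/L₁ = 15.6

For a toroid, L ∝ μᵣN²A/R.
L₂/L₁ = (2.5)^2 × (2.5) = 15.6.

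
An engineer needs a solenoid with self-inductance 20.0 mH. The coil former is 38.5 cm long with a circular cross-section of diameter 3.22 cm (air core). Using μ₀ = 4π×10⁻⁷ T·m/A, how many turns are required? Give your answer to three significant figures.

A = π(d/2)² = π(1.610×10^-2 m)² = 8.143×10^-4 m².
From L = μ₀N²A/ℓ, N = √(Lℓ / (μ₀A)).
N = √[(2.000×10^-2)(0.385) / ((4π×10⁻⁷)×8.143×10^-4)] = √(7.5245×10^6) ≈ 2743.1.

N ≈ 2740 turns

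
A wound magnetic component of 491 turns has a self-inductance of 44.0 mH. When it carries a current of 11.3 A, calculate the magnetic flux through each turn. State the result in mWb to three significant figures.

Φ_B ≈ 1.01 mWb

From L = NΦ_B/I, the flux per turn is Φ_B = LI/N.
Φ_B = (4.400×10^-2 H)(11.3 A)/491 = 1.013×10^-3 Wb.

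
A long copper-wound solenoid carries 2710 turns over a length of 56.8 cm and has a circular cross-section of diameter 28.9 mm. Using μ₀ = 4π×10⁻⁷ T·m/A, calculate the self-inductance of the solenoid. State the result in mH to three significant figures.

A = π(d/2)² = π(1.445×10^-2 m)² = 6.560×10^-4 m².
For a long solenoid, L = μ₀N²A/ℓ.
L = (4π×10⁻⁷)(2710)²(6.560×10^-4)/(0.568 m) = 1.066×10^-2 H.

L ≈ 10.7 mH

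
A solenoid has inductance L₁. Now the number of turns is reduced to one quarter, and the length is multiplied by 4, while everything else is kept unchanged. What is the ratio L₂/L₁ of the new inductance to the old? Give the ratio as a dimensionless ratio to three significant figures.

For a solenoid, L ∝ μᵣN²A/ℓ.
L₂/L₁ = (0.25)^2 × (4)^-1 = 0.0156.

L₂/L₁ = 0.0156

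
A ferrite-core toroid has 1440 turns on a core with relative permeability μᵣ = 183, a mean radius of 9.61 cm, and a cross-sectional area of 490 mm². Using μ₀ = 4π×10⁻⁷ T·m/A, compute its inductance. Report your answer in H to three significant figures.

For a thin toroid, L = μ₀μᵣN²A/(2πR).
L = (4π×10⁻⁷)(183)(1440)²(4.900×10^-4) / (2π×9.610×10^-2 m) = 0.387 H.

L ≈ 0.387 H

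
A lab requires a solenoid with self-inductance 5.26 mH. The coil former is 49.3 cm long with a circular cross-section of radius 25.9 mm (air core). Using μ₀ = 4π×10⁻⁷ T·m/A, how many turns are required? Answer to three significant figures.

N ≈ 990 turns

A = πr² = π(2.590×10^-2 m)² = 2.107×10^-3 m².
From L = μ₀N²A/ℓ, N = √(Lℓ / (μ₀A)).
N = √[(5.260×10^-3)(0.493) / ((4π×10⁻⁷)×2.107×10^-3)] = √(9.792×10^5) ≈ 989.5.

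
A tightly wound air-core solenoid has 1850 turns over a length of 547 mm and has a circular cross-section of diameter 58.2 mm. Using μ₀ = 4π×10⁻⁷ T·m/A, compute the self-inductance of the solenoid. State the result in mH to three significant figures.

A = π(d/2)² = π(2.910×10^-2 m)² = 2.660×10^-3 m².
For a long solenoid, L = μ₀N²A/ℓ.
L = (4π×10⁻⁷)(1850)²(2.660×10^-3)/(0.547 m) = 2.092×10^-2 H.

L ≈ 20.9 mH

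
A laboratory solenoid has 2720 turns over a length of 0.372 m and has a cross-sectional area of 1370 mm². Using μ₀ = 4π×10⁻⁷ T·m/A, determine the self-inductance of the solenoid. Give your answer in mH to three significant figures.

A = 1370 mm² = 1.370×10^-3 m².
For a long solenoid, L = μ₀N²A/ℓ.
L = (4π×10⁻⁷)(2720)²(1.370×10^-3)/(0.372 m) = 3.424×10^-2 H.

L ≈ 34.2 mH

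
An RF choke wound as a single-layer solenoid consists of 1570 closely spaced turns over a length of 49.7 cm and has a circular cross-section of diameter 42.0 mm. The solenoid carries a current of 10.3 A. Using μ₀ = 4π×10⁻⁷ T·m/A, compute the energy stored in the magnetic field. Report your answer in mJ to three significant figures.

A = π(d/2)² = π(2.100×10^-2 m)² = 1.385×10^-3 m².
L = μ₀N²A/ℓ = (4π×10⁻⁷)(1570)²(1.385×10^-3)/(0.497) = 8.6346×10^-3 H.
U = ½LI² = ½(8.6346×10^-3)(10.3)² = 0.458 J.

U ≈ 458 mJ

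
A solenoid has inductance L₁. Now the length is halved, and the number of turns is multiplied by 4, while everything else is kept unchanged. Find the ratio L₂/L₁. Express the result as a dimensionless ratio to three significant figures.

L₂/L₁ = 32.0

For a solenoid, L ∝ μᵣN²A/ℓ.
L₂/L₁ = (0.5)^-1 × (4)^2 = 32.0.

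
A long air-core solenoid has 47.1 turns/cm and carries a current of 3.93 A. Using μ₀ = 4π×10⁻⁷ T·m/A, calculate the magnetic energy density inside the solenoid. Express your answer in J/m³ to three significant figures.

B = μ₀nI = (4π×10⁻⁷)(4.710×10^3)(3.93) = 2.326×10^-2 T.
u = B²/(2μ₀) = (2.326×10^-2)²/(2×4π×10⁻⁷) = 215.3 J/m³.

u ≈ 215 J/m³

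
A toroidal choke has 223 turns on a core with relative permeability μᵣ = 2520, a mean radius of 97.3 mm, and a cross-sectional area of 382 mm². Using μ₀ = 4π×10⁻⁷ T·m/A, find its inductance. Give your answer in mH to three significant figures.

L ≈ 98.4 mH

For a thin toroid, L = μ₀μᵣN²A/(2πR).
L = (4π×10⁻⁷)(2520)(223)²(3.820×10^-4) / (2π×9.730×10^-2 m) = 9.840×10^-2 H.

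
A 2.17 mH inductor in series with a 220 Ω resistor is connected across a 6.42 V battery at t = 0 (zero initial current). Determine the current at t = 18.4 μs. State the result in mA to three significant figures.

τ = L/R = 2.170×10^-3/220 = 9.864×10^-6 s; final current I_∞ = ε/R = 6.42/220 = 2.918×10^-2 A.
I(t) = I_∞(1 − e^(−t/τ)) with t/τ = 1.865.
I = (2.918×10^-2)(1 − e^(−1.865)) = 2.466×10^-2 A.

I ≈ 24.7 mA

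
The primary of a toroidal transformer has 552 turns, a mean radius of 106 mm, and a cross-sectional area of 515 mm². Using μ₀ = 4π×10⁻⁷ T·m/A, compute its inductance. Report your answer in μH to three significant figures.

For a thin toroid, L = μ₀N²A/(2πR).
L = (4π×10⁻⁷)(552)²(5.150×10^-4) / (2π×0.106 m) = 2.961×10^-4 H.

L ≈ 296 μH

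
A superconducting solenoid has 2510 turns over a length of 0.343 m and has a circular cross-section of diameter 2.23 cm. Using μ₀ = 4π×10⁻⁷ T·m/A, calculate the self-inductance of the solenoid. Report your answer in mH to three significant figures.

A = π(d/2)² = π(1.115×10^-2 m)² = 3.906×10^-4 m².
For a long solenoid, L = μ₀N²A/ℓ.
L = (4π×10⁻⁷)(2510)²(3.906×10^-4)/(0.343 m) = 9.0149×10^-3 H.

L ≈ 9.01 mH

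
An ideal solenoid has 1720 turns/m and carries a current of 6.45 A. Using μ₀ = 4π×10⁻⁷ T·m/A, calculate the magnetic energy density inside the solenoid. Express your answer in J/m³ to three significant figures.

B = μ₀nI = (4π×10⁻⁷)(1.720×10^3)(6.45) = 1.394×10^-2 T.
u = B²/(2μ₀) = (1.394×10^-2)²/(2×4π×10⁻⁷) = 77.33 J/m³.

u ≈ 77.3 J/m³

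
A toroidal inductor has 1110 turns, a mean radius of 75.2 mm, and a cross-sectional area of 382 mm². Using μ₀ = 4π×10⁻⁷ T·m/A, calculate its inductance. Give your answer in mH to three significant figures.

L ≈ 1.25 mH

For a thin toroid, L = μ₀N²A/(2πR).
L = (4π×10⁻⁷)(1110)²(3.820×10^-4) / (2π×7.520×10^-2 m) = 1.252×10^-3 H.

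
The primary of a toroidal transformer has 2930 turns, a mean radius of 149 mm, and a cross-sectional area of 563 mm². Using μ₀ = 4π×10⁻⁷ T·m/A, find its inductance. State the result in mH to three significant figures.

L ≈ 6.49 mH

For a thin toroid, L = μ₀N²A/(2πR).
L = (4π×10⁻⁷)(2930)²(5.630×10^-4) / (2π×0.149 m) = 6.488×10^-3 H.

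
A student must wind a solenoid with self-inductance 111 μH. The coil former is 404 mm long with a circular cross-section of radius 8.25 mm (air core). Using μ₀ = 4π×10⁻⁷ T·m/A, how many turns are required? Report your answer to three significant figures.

N ≈ 409 turns

A = πr² = π(8.250×10^-3 m)² = 2.138×10^-4 m².
From L = μ₀N²A/ℓ, N = √(Lℓ / (μ₀A)).
N = √[(1.110×10^-4)(0.404) / ((4π×10⁻⁷)×2.138×10^-4)] = √(1.669×10^5) ≈ 408.5.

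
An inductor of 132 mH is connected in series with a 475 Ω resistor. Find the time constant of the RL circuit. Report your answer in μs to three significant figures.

τ = L/R = (0.132 H)/(475 Ω) = 2.779×10^-4 s.

τ ≈ 278 μs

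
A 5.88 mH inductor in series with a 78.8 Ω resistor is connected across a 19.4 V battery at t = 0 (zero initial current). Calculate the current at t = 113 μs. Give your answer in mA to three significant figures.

τ = L/R = 5.880×10^-3/78.8 = 7.462×10^-5 s; final current I_∞ = ε/R = 19.4/78.8 = 0.2462 A.
I(t) = I_∞(1 − e^(−t/τ)) with t/τ = 1.514.
I = (0.2462)(1 − e^(−1.514)) = 0.192 A.

I ≈ 192 mA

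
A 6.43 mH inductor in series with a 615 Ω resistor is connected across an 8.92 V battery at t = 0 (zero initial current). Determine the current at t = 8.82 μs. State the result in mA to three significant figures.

τ = L/R = 6.430×10^-3/615 = 1.046×10^-5 s; final current I_∞ = ε/R = 8.92/615 = 1.450×10^-2 A.
I(t) = I_∞(1 − e^(−t/τ)) with t/τ = 0.844.
I = (1.450×10^-2)(1 − e^(−0.844)) = 8.26496×10^-3 A.

I ≈ 8.26 mA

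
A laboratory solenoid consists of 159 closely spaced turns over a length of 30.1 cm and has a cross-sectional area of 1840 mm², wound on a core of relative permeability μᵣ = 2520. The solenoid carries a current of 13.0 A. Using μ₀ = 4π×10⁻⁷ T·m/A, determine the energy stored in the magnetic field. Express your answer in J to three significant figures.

U ≈ 41.4 J

A = 1840 mm² = 1.840×10^-3 m².
L = μ₀μᵣN²A/ℓ = (4π×10⁻⁷)(2520)(159)²(1.840×10^-3)/(0.301) = 0.4894 H.
U = ½LI² = ½(0.4894)(13.0)² = 41.35 J.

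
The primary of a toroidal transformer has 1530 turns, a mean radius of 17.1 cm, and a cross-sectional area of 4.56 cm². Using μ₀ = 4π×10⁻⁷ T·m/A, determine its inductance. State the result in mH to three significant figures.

For a thin toroid, L = μ₀N²A/(2πR).
L = (4π×10⁻⁷)(1530)²(4.560×10^-4) / (2π×0.171 m) = 1.248×10^-3 H.

L ≈ 1.25 mH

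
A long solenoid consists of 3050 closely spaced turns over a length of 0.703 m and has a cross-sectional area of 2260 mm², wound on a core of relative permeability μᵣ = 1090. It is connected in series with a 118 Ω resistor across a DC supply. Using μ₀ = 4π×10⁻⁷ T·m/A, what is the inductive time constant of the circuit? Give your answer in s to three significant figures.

τ ≈ 0.347 s

A = 2260 mm² = 2.260×10^-3 m².
L = μ₀μᵣN²A/ℓ = (4π×10⁻⁷)(1090)(3050)²(2.260×10^-3)/(0.703) = 40.96 H.
τ = L/R = (40.96)/(118) = 0.3471 s.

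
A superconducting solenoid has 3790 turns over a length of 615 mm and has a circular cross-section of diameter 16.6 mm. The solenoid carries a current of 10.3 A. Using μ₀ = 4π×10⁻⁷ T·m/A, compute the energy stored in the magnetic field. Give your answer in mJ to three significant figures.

U ≈ 337 mJ

A = π(d/2)² = π(8.300×10^-3 m)² = 2.164×10^-4 m².
L = μ₀N²A/ℓ = (4π×10⁻⁷)(3790)²(2.164×10^-4)/(0.615) = 6.352×10^-3 H.
U = ½LI² = ½(6.352×10^-3)(10.3)² = 0.3369 J.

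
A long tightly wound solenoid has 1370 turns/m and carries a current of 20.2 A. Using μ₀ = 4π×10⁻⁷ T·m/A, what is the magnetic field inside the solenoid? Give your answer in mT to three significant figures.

Inside a long solenoid, B = μ₀nI.
B = (4π×10⁻⁷)(1.370×10^3 m⁻¹)(20.2 A) = 3.478×10^-2 T.

B ≈ 34.8 mT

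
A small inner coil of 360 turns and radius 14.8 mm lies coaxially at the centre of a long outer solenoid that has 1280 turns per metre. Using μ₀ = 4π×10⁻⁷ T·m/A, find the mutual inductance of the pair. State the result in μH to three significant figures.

M ≈ 398 μH

The outer solenoid produces a uniform field B₁ = μ₀n₁I₁ across the inner coil,
so the flux linkage is N₂Φ = N₂B₁A₂ = μ₀n₁N₂A₂·I₁, giving M = μ₀n₁N₂A₂.
A₂ = πr² = π(1.480×10^-2 m)² = 6.881×10^-4 m².
M = (4π×10⁻⁷)(1280)(360)(6.881×10^-4) = 3.9847×10^-4 H.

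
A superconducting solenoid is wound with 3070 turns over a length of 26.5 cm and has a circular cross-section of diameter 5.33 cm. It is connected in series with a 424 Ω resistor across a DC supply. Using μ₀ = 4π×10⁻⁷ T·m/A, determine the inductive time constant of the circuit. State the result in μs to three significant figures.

A = π(d/2)² = π(2.665×10^-2 m)² = 2.231×10^-3 m².
L = μ₀N²A/ℓ = (4π×10⁻⁷)(3070)²(2.231×10^-3)/(0.265) = 9.972×10^-2 H.
τ = L/R = (9.972×10^-2)/(424) = 2.352×10^-4 s.

τ ≈ 235 μs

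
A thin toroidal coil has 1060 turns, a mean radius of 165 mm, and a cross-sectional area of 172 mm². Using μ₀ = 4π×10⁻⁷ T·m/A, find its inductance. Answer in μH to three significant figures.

L ≈ 234 μH

For a thin toroid, L = μ₀N²A/(2πR).
L = (4π×10⁻⁷)(1060)²(1.720×10^-4) / (2π×0.165 m) = 2.343×10^-4 H.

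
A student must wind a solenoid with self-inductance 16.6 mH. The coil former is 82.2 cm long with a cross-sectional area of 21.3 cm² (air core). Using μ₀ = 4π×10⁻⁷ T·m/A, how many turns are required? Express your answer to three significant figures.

A = 21.3 cm² = 2.130×10^-3 m².
From L = μ₀N²A/ℓ, N = √(Lℓ / (μ₀A)).
N = √[(1.660×10^-2)(0.822) / ((4π×10⁻⁷)×2.130×10^-3)] = √(5.098×10^6) ≈ 2257.9.

N ≈ 2260 turns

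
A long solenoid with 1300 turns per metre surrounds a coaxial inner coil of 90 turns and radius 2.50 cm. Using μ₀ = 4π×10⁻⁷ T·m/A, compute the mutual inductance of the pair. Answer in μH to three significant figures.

M ≈ 289 μH

The outer solenoid produces a uniform field B₁ = μ₀n₁I₁ across the inner coil,
so the flux linkage is N₂Φ = N₂B₁A₂ = μ₀n₁N₂A₂·I₁, giving M = μ₀n₁N₂A₂.
A₂ = πr² = π(2.500×10^-2 m)² = 1.963×10^-3 m².
M = (4π×10⁻⁷)(1300)(90)(1.963×10^-3) = 2.887×10^-4 H.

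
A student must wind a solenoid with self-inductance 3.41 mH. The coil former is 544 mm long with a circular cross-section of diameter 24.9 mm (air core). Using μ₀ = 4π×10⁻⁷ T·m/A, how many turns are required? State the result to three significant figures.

A = π(d/2)² = π(1.245×10^-2 m)² = 4.870×10^-4 m².
From L = μ₀N²A/ℓ, N = √(Lℓ / (μ₀A)).
N = √[(3.410×10^-3)(0.544) / ((4π×10⁻⁷)×4.870×10^-4)] = √(3.031×10^6) ≈ 1741.1.

N ≈ 1740 turns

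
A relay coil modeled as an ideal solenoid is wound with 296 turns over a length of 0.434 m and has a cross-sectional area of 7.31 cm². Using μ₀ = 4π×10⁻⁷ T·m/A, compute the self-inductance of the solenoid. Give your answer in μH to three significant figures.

L ≈ 185 μH

A = 7.31 cm² = 7.310×10^-4 m².
For a long solenoid, L = μ₀N²A/ℓ.
L = (4π×10⁻⁷)(296)²(7.310×10^-4)/(0.434 m) = 1.854×10^-4 H.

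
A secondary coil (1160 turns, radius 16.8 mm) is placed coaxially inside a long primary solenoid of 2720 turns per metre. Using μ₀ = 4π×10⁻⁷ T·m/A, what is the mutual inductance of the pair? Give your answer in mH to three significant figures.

The outer solenoid produces a uniform field B₁ = μ₀n₁I₁ across the inner coil,
so the flux linkage is N₂Φ = N₂B₁A₂ = μ₀n₁N₂A₂·I₁, giving M = μ₀n₁N₂A₂.
A₂ = πr² = π(1.680×10^-2 m)² = 8.867×10^-4 m².
M = (4π×10⁻⁷)(2720)(1160)(8.867×10^-4) = 3.516×10^-3 H.

M ≈ 3.52 mH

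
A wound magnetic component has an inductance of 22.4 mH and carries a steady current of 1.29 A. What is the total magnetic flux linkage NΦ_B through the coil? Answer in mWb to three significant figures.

From L = NΦ_B/I, the flux linkage is NΦ_B = LI.
NΦ_B = (2.240×10^-2 H)(1.29 A) = 2.890×10^-2 Wb.

NΦ_B ≈ 28.9 mWb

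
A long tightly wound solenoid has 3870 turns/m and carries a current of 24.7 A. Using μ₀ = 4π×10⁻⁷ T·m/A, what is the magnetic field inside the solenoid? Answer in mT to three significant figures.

B ≈ 120 mT

Inside a long solenoid, B = μ₀nI.
B = (4π×10⁻⁷)(3.870×10^3 m⁻¹)(24.7 A) = 0.1201 T.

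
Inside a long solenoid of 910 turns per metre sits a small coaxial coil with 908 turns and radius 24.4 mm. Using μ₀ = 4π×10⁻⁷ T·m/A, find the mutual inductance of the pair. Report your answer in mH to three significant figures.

The outer solenoid produces a uniform field B₁ = μ₀n₁I₁ across the inner coil,
so the flux linkage is N₂Φ = N₂B₁A₂ = μ₀n₁N₂A₂·I₁, giving M = μ₀n₁N₂A₂.
A₂ = πr² = π(2.440×10^-2 m)² = 1.870×10^-3 m².
M = (4π×10⁻⁷)(910)(908)(1.870×10^-3) = 1.942×10^-3 H.

M ≈ 1.94 mH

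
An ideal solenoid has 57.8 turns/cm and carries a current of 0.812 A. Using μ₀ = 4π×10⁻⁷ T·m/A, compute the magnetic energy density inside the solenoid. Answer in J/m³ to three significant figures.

B = μ₀nI = (4π×10⁻⁷)(5.780×10^3)(0.812) = 5.898×10^-3 T.
u = B²/(2μ₀) = (5.898×10^-3)²/(2×4π×10⁻⁷) = 13.84 J/m³.

u ≈ 13.8 J/m³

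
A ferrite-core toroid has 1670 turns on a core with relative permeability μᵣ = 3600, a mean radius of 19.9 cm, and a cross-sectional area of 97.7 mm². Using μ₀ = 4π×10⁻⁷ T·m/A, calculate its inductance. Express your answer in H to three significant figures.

L ≈ 0.986 H

For a thin toroid, L = μ₀μᵣN²A/(2πR).
L = (4π×10⁻⁷)(3600)(1670)²(9.770×10^-5) / (2π×0.199 m) = 0.9858 H.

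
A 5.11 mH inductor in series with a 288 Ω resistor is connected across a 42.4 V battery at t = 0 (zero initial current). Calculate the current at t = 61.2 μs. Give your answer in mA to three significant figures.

I ≈ 143 mA

τ = L/R = 5.110×10^-3/288 = 1.774×10^-5 s; final current I_∞ = ε/R = 42.4/288 = 0.1472 A.
I(t) = I_∞(1 − e^(−t/τ)) with t/τ = 3.449.
I = (0.1472)(1 − e^(−3.449)) = 0.1425 A.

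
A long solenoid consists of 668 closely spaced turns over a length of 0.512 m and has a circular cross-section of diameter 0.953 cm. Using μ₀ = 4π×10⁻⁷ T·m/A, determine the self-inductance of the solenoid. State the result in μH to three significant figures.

L ≈ 78.1 μH

A = π(d/2)² = π(4.765×10^-3 m)² = 7.133×10^-5 m².
For a long solenoid, L = μ₀N²A/ℓ.
L = (4π×10⁻⁷)(668)²(7.133×10^-5)/(0.512 m) = 7.812×10^-5 H.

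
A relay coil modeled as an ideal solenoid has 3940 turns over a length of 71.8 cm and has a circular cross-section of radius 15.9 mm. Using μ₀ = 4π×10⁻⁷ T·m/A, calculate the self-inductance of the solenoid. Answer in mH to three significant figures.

A = πr² = π(1.590×10^-2 m)² = 7.942×10^-4 m².
For a long solenoid, L = μ₀N²A/ℓ.
L = (4π×10⁻⁷)(3940)²(7.942×10^-4)/(0.718 m) = 2.158×10^-2 H.

L ≈ 21.6 mH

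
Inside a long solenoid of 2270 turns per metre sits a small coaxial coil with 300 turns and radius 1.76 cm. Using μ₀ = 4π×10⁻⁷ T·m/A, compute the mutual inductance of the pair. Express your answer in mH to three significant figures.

M ≈ 0.833 mH

The outer solenoid produces a uniform field B₁ = μ₀n₁I₁ across the inner coil,
so the flux linkage is N₂Φ = N₂B₁A₂ = μ₀n₁N₂A₂·I₁, giving M = μ₀n₁N₂A₂.
A₂ = πr² = π(1.760×10^-2 m)² = 9.731×10^-4 m².
M = (4π×10⁻⁷)(2270)(300)(9.731×10^-4) = 8.328×10^-4 H.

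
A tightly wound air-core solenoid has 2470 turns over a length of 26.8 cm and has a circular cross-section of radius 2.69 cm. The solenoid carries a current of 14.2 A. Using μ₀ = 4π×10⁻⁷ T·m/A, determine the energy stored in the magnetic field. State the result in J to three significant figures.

U ≈ 6.56 J

A = πr² = π(2.690×10^-2 m)² = 2.273×10^-3 m².
L = μ₀N²A/ℓ = (4π×10⁻⁷)(2470)²(2.273×10^-3)/(0.268) = 6.503×10^-2 H.
U = ½LI² = ½(6.503×10^-2)(14.2)² = 6.556 J.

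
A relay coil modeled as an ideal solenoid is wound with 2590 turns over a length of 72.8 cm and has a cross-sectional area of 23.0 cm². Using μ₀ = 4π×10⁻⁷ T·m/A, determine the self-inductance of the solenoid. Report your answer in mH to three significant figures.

L ≈ 26.6 mH

A = 23.0 cm² = 2.300×10^-3 m².
For a long solenoid, L = μ₀N²A/ℓ.
L = (4π×10⁻⁷)(2590)²(2.300×10^-3)/(0.728 m) = 2.663×10^-2 H.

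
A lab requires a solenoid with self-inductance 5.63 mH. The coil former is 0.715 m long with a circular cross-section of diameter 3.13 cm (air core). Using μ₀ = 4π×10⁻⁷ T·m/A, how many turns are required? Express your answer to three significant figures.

N ≈ 2040 turns

A = π(d/2)² = π(1.565×10^-2 m)² = 7.694×10^-4 m².
From L = μ₀N²A/ℓ, N = √(Lℓ / (μ₀A)).
N = √[(5.630×10^-3)(0.715) / ((4π×10⁻⁷)×7.694×10^-4)] = √(4.163×10^6) ≈ 2040.4.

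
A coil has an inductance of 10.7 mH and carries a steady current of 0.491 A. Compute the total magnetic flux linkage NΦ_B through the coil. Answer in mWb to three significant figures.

NΦ_B ≈ 5.25 mWb

From L = NΦ_B/I, the flux linkage is NΦ_B = LI.
NΦ_B = (1.070×10^-2 H)(0.491 A) = 5.254×10^-3 Wb.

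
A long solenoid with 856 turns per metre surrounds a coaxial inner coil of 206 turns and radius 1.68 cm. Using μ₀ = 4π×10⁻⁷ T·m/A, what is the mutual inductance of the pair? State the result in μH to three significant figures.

M ≈ 196 μH

The outer solenoid produces a uniform field B₁ = μ₀n₁I₁ across the inner coil,
so the flux linkage is N₂Φ = N₂B₁A₂ = μ₀n₁N₂A₂·I₁, giving M = μ₀n₁N₂A₂.
A₂ = πr² = π(1.680×10^-2 m)² = 8.867×10^-4 m².
M = (4π×10⁻⁷)(856)(206)(8.867×10^-4) = 1.9648×10^-4 H.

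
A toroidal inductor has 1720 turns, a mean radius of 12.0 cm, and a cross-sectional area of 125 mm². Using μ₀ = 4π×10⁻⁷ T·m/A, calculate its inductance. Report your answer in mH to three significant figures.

L ≈ 0.616 mH

For a thin toroid, L = μ₀N²A/(2πR).
L = (4π×10⁻⁷)(1720)²(1.250×10^-4) / (2π×0.12 m) = 6.163×10^-4 H.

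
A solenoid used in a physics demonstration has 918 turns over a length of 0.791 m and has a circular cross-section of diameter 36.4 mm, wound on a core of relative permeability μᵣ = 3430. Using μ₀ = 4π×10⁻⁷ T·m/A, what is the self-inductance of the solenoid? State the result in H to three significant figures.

L ≈ 4.78 H

A = π(d/2)² = π(1.820×10^-2 m)² = 1.041×10^-3 m².
For a long solenoid, L = μ₀μᵣN²A/ℓ.
L = (4π×10⁻⁷)(3430)(918)²(1.041×10^-3)/(0.791 m) = 4.779 H.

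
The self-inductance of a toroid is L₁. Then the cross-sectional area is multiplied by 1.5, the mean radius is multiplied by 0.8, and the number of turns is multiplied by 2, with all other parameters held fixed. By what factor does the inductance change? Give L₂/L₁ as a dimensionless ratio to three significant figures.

L₂/L₁ = 7.50

For a toroid, L ∝ μᵣN²A/R.
L₂/L₁ = (1.5) × (0.8)^-1 × (2)^2 = 7.50.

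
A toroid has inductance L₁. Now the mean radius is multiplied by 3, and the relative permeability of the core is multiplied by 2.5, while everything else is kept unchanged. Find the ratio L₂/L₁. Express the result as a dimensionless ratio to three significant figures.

L₂/L₁ = 0.833

For a toroid, L ∝ μᵣN²A/R.
L₂/L₁ = (3)^-1 × (2.5) = 0.833.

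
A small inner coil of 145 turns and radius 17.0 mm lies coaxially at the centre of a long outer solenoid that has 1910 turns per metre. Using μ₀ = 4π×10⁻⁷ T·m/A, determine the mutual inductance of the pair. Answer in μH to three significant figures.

M ≈ 316 μH

The outer solenoid produces a uniform field B₁ = μ₀n₁I₁ across the inner coil,
so the flux linkage is N₂Φ = N₂B₁A₂ = μ₀n₁N₂A₂·I₁, giving M = μ₀n₁N₂A₂.
A₂ = πr² = π(1.700×10^-2 m)² = 9.079×10^-4 m².
M = (4π×10⁻⁷)(1910)(145)(9.079×10^-4) = 3.160×10^-4 H.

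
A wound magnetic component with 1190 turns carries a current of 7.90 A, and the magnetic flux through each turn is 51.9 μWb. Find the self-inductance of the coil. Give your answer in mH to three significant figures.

Self-inductance is defined by L = NΦ_B/I (flux linkage over current).
L = (1190)(5.190×10^-5 Wb)/(7.90 A) = 7.818×10^-3 H.

L ≈ 7.82 mH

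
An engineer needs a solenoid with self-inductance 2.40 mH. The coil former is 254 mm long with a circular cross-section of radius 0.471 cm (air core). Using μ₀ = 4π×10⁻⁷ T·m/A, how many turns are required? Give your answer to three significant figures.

N ≈ 2640 turns

A = πr² = π(4.710×10^-3 m)² = 6.969×10^-5 m².
From L = μ₀N²A/ℓ, N = √(Lℓ / (μ₀A)).
N = √[(2.400×10^-3)(0.254) / ((4π×10⁻⁷)×6.969×10^-5)] = √(6.961×10^6) ≈ 2638.3.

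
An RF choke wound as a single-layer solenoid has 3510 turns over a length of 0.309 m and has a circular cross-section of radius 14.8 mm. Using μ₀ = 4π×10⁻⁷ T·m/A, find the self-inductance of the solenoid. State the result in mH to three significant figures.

A = πr² = π(1.480×10^-2 m)² = 6.881×10^-4 m².
For a long solenoid, L = μ₀N²A/ℓ.
L = (4π×10⁻⁷)(3510)²(6.881×10^-4)/(0.309 m) = 3.448×10^-2 H.

L ≈ 34.5 mH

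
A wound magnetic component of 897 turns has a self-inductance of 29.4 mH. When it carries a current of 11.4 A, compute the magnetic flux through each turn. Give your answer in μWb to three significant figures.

From L = NΦ_B/I, the flux per turn is Φ_B = LI/N.
Φ_B = (2.940×10^-2 H)(11.4 A)/897 = 3.736×10^-4 Wb.

Φ_B ≈ 374 μWb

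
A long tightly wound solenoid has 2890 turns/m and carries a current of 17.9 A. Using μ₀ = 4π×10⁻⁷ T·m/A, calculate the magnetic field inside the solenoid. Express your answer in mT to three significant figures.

Inside a long solenoid, B = μ₀nI.
B = (4π×10⁻⁷)(2.890×10^3 m⁻¹)(17.9 A) = 6.501×10^-2 T.

B ≈ 65.0 mT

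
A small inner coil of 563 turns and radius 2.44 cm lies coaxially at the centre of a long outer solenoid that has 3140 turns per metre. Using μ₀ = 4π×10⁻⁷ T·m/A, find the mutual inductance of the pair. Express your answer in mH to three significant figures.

The outer solenoid produces a uniform field B₁ = μ₀n₁I₁ across the inner coil,
so the flux linkage is N₂Φ = N₂B₁A₂ = μ₀n₁N₂A₂·I₁, giving M = μ₀n₁N₂A₂.
A₂ = πr² = π(2.440×10^-2 m)² = 1.870×10^-3 m².
M = (4π×10⁻⁷)(3140)(563)(1.870×10^-3) = 4.155×10^-3 H.

M ≈ 4.16 mH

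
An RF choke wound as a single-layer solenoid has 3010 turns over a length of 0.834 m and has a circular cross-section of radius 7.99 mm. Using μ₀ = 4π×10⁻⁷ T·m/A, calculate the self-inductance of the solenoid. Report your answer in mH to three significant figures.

L ≈ 2.74 mH

A = πr² = π(7.990×10^-3 m)² = 2.006×10^-4 m².
For a long solenoid, L = μ₀N²A/ℓ.
L = (4π×10⁻⁷)(3010)²(2.006×10^-4)/(0.834 m) = 2.738×10^-3 H.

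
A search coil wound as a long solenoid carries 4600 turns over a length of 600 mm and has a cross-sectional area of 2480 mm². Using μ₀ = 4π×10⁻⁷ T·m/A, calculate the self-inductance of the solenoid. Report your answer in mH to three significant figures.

A = 2480 mm² = 2.480×10^-3 m².
For a long solenoid, L = μ₀N²A/ℓ.
L = (4π×10⁻⁷)(4600)²(2.480×10^-3)/(0.6 m) = 0.1099 H.

L ≈ 110 mH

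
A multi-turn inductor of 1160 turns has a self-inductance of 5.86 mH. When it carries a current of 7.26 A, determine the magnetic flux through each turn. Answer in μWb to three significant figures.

Φ_B ≈ 36.7 μWb

From L = NΦ_B/I, the flux per turn is Φ_B = LI/N.
Φ_B = (5.860×10^-3 H)(7.26 A)/1160 = 3.668×10^-5 Wb.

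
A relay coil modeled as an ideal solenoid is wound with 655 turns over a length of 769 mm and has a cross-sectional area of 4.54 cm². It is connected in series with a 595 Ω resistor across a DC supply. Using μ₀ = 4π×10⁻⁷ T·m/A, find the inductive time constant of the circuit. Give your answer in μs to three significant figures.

A = 4.54 cm² = 4.540×10^-4 m².
L = μ₀N²A/ℓ = (4π×10⁻⁷)(655)²(4.540×10^-4)/(0.769) = 3.183×10^-4 H.
τ = L/R = (3.183×10^-4)/(595) = 5.349×10^-7 s.

τ ≈ 0.535 μs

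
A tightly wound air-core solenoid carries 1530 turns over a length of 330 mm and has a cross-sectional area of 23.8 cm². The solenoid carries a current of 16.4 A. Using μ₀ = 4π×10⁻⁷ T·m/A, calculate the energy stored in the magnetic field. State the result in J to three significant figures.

A = 23.8 cm² = 2.380×10^-3 m².
L = μ₀N²A/ℓ = (4π×10⁻⁷)(1530)²(2.380×10^-3)/(0.33) = 2.122×10^-2 H.
U = ½LI² = ½(2.122×10^-2)(16.4)² = 2.853 J.

U ≈ 2.85 J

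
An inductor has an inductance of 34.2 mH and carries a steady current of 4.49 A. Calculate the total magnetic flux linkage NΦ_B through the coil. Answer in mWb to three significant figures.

From L = NΦ_B/I, the flux linkage is NΦ_B = LI.
NΦ_B = (3.420×10^-2 H)(4.49 A) = 0.1536 Wb.

NΦ_B ≈ 154 mWb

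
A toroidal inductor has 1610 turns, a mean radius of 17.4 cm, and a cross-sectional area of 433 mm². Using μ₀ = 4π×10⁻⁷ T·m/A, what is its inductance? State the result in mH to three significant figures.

L ≈ 1.29 mH

For a thin toroid, L = μ₀N²A/(2πR).
L = (4π×10⁻⁷)(1610)²(4.330×10^-4) / (2π×0.174 m) = 1.290×10^-3 H.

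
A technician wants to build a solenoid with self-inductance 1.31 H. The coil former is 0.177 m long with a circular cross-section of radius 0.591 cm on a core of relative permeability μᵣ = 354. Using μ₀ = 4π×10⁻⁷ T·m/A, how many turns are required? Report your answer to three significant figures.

A = πr² = π(5.910×10^-3 m)² = 1.097×10^-4 m².
From L = μ₀μᵣN²A/ℓ, N = √(Lℓ / (μ₀μᵣA)).
N = √[(1.31)(0.177) / ((4π×10⁻⁷)(354)×1.097×10^-4)] = √(4.750×10^6) ≈ 2179.5.

N ≈ 2180 turns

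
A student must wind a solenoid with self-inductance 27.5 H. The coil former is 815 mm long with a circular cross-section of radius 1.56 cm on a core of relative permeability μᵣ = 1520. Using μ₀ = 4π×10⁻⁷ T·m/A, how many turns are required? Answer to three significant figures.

N ≈ 3920 turns

A = πr² = π(1.560×10^-2 m)² = 7.645×10^-4 m².
From L = μ₀μᵣN²A/ℓ, N = √(Lℓ / (μ₀μᵣA)).
N = √[(27.5)(0.815) / ((4π×10⁻⁷)(1520)×7.645×10^-4)] = √(1.5348×10^7) ≈ 3917.6.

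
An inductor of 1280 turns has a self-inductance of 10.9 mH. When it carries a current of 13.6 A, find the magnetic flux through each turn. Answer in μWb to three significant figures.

From L = NΦ_B/I, the flux per turn is Φ_B = LI/N.
Φ_B = (1.090×10^-2 H)(13.6 A)/1280 = 1.158×10^-4 Wb.

Φ_B ≈ 116 μWb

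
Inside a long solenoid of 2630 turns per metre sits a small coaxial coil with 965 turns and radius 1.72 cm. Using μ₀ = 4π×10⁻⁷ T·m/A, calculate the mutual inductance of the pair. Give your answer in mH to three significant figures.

The outer solenoid produces a uniform field B₁ = μ₀n₁I₁ across the inner coil,
so the flux linkage is N₂Φ = N₂B₁A₂ = μ₀n₁N₂A₂·I₁, giving M = μ₀n₁N₂A₂.
A₂ = πr² = π(1.720×10^-2 m)² = 9.294×10^-4 m².
M = (4π×10⁻⁷)(2630)(965)(9.294×10^-4) = 2.964×10^-3 H.

M ≈ 2.96 mH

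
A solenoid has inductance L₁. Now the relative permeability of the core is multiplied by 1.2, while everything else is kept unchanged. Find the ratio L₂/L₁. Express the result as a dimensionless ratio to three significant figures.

For a solenoid, L ∝ μᵣN²A/ℓ.
L₂/L₁ = (1.2) = 1.20.

L₂/L₁ = 1.20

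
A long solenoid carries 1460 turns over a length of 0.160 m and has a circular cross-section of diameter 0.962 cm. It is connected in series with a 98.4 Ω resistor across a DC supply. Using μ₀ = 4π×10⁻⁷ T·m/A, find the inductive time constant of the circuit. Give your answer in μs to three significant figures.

τ ≈ 12.4 μs

A = π(d/2)² = π(4.810×10^-3 m)² = 7.268×10^-5 m².
L = μ₀N²A/ℓ = (4π×10⁻⁷)(1460)²(7.268×10^-5)/(0.16) = 1.217×10^-3 H.
τ = L/R = (1.217×10^-3)/(98.4) = 1.237×10^-5 s.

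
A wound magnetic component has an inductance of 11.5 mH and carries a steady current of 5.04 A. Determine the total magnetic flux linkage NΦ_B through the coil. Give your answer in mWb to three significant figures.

NΦ_B ≈ 58.0 mWb

From L = NΦ_B/I, the flux linkage is NΦ_B = LI.
NΦ_B = (1.150×10^-2 H)(5.04 A) = 5.796×10^-2 Wb.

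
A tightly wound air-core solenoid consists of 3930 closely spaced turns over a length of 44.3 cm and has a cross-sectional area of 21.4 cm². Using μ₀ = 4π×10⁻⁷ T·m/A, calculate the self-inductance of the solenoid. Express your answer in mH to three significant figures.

L ≈ 93.8 mH

A = 21.4 cm² = 2.140×10^-3 m².
For a long solenoid, L = μ₀N²A/ℓ.
L = (4π×10⁻⁷)(3930)²(2.140×10^-3)/(0.443 m) = 9.376×10^-2 H.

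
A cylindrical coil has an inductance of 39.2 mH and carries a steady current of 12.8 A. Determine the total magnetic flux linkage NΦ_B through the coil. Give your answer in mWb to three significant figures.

From L = NΦ_B/I, the flux linkage is NΦ_B = LI.
NΦ_B = (3.920×10^-2 H)(12.8 A) = 0.5018 Wb.

NΦ_B ≈ 502 mWb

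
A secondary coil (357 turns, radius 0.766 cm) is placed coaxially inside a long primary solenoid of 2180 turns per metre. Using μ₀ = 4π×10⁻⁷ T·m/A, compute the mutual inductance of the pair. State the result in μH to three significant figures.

The outer solenoid produces a uniform field B₁ = μ₀n₁I₁ across the inner coil,
so the flux linkage is N₂Φ = N₂B₁A₂ = μ₀n₁N₂A₂·I₁, giving M = μ₀n₁N₂A₂.
A₂ = πr² = π(7.660×10^-3 m)² = 1.843×10^-4 m².
M = (4π×10⁻⁷)(2180)(357)(1.843×10^-4) = 1.803×10^-4 H.

M ≈ 180 μH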